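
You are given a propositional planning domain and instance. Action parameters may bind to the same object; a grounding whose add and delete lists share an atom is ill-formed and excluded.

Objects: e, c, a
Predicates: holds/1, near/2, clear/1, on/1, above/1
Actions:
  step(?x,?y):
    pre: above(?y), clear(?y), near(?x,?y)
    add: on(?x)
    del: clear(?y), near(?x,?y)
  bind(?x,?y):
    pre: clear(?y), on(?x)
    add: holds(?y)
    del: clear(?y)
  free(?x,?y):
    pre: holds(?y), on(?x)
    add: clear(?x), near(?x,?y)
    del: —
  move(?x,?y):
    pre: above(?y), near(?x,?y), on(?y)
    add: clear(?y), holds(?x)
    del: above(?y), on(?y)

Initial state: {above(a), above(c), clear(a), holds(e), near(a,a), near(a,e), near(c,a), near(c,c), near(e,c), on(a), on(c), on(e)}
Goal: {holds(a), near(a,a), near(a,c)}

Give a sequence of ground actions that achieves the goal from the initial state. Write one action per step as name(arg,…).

bind(e,a); move(c,c); free(a,c)

1. bind(e,a)  →  {above(a), above(c), holds(a), holds(e), near(a,a), near(a,e), near(c,a), near(c,c), near(e,c), on(a), on(c), on(e)}
2. move(c,c)  →  {above(a), clear(c), holds(a), holds(c), holds(e), near(a,a), near(a,e), near(c,a), near(c,c), near(e,c), on(a), on(e)}
3. free(a,c)  →  {above(a), clear(a), clear(c), holds(a), holds(c), holds(e), near(a,a), near(a,c), near(a,e), near(c,a), near(c,c), near(e,c), on(a), on(e)}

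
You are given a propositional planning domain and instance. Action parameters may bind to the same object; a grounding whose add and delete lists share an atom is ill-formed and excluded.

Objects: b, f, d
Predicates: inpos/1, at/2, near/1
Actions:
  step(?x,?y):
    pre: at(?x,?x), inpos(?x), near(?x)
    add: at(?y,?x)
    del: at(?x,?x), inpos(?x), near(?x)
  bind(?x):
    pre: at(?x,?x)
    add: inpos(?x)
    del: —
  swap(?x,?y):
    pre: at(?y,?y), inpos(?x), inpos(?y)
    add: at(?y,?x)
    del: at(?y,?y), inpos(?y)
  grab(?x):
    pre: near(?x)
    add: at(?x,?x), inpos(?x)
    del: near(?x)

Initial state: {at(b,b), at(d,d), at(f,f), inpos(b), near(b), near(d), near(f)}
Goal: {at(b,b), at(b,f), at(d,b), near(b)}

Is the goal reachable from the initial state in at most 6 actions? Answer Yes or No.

1. bind(f)  →  {at(b,b), at(d,d), at(f,f), inpos(b), inpos(f), near(b), near(d), near(f)}
2. step(f,b)  →  {at(b,b), at(b,f), at(d,d), inpos(b), near(b), near(d)}
3. bind(d)  →  {at(b,b), at(b,f), at(d,d), inpos(b), inpos(d), near(b), near(d)}
4. swap(b,d)  →  {at(b,b), at(b,f), at(d,b), inpos(b), near(b), near(d)}
optimal plan length = 4; 4 ≤ 6

Yes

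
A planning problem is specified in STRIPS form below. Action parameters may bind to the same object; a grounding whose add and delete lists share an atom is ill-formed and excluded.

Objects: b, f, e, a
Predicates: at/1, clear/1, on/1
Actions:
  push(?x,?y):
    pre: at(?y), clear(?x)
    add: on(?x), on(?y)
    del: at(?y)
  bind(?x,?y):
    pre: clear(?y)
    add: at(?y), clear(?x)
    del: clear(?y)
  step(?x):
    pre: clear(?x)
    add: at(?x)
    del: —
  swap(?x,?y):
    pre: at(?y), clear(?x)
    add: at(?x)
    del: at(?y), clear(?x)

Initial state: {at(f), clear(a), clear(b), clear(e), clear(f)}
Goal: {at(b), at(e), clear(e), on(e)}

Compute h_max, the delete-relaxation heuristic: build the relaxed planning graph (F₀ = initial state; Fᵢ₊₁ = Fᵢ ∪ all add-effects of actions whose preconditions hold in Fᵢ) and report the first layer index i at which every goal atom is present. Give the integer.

1

F0 = init (5 atoms)
F1 = F0 ∪ {at(a), at(b), at(e), on(a), on(b), on(e), on(f)}  (12 atoms)
goal ⊆ F1  ⇒  h_max = 1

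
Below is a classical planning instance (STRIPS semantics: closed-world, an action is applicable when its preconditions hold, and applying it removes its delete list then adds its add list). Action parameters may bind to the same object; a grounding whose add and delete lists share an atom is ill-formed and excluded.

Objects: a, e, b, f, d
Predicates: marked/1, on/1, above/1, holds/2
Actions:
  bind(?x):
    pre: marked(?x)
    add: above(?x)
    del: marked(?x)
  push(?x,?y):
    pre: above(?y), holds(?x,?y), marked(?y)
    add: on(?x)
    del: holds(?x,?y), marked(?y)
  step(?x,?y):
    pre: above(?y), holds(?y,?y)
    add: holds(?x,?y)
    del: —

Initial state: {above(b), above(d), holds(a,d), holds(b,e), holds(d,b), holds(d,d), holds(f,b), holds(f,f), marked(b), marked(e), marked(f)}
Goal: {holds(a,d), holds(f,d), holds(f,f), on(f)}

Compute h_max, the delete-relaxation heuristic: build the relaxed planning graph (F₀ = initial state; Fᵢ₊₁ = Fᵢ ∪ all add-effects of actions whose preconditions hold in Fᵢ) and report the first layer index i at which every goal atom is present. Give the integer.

1

F0 = init (11 atoms)
F1 = F0 ∪ {above(e), above(f), holds(b,d), holds(e,d), holds(f,d), on(d), on(f)}  (18 atoms)
goal ⊆ F1  ⇒  h_max = 1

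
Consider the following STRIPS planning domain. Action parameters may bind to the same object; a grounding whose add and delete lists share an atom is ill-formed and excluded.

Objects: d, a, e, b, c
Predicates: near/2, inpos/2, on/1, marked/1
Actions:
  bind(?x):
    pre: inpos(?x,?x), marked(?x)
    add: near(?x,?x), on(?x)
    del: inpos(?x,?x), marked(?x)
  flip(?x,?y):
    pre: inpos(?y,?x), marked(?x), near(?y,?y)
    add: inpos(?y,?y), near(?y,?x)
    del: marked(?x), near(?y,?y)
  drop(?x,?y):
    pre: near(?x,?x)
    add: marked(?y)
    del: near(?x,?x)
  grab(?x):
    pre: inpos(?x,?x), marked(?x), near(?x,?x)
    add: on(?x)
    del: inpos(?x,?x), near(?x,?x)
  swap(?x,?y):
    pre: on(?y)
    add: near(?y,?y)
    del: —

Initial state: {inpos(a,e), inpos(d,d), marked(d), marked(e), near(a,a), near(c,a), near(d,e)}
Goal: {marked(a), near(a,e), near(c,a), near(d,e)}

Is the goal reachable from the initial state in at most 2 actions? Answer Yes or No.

1. bind(d)  →  {inpos(a,e), marked(e), near(a,a), near(c,a), near(d,d), near(d,e), on(d)}
2. flip(e,a)  →  {inpos(a,a), inpos(a,e), near(a,e), near(c,a), near(d,d), near(d,e), on(d)}
3. drop(d,a)  →  {inpos(a,a), inpos(a,e), marked(a), near(a,e), near(c,a), near(d,e), on(d)}
optimal plan length = 3; 3 > 2

No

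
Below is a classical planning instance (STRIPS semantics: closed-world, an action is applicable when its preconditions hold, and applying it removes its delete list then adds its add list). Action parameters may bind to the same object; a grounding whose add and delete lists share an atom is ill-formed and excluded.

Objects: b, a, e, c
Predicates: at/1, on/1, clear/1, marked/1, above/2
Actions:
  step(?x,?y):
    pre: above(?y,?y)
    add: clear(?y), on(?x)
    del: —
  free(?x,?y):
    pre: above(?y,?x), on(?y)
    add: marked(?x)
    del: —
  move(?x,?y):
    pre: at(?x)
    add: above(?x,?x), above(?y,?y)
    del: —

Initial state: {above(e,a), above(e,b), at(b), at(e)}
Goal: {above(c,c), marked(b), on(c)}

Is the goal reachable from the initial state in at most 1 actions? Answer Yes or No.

1. move(b,c)  →  {above(b,b), above(c,c), above(e,a), above(e,b), at(b), at(e)}
2. step(b,b)  →  {above(b,b), above(c,c), above(e,a), above(e,b), at(b), at(e), clear(b), on(b)}
3. step(c,b)  →  {above(b,b), above(c,c), above(e,a), above(e,b), at(b), at(e), clear(b), on(b), on(c)}
4. free(b,b)  →  {above(b,b), above(c,c), above(e,a), above(e,b), at(b), at(e), clear(b), marked(b), on(b), on(c)}
optimal plan length = 4; 4 > 1

No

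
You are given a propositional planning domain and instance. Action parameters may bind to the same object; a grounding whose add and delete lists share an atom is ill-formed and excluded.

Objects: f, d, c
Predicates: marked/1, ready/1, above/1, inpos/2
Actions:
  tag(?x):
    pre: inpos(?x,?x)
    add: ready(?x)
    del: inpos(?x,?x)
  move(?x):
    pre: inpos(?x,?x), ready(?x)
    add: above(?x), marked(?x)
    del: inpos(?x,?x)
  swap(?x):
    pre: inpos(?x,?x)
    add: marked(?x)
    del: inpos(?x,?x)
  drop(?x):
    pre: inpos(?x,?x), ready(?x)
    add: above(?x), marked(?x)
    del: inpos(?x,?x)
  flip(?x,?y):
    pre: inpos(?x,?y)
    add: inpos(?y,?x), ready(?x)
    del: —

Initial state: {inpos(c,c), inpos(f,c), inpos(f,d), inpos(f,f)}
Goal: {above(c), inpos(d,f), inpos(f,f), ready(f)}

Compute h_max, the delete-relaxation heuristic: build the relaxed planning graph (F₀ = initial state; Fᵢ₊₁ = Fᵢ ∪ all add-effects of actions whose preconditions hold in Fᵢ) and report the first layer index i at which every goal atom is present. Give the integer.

2

F0 = init (4 atoms)
F1 = F0 ∪ {inpos(c,f), inpos(d,f), marked(c), marked(f), ready(c), ready(f)}  (10 atoms)
F2 = F1 ∪ {above(c), above(f), ready(d)}  (13 atoms)
goal ⊆ F2  ⇒  h_max = 2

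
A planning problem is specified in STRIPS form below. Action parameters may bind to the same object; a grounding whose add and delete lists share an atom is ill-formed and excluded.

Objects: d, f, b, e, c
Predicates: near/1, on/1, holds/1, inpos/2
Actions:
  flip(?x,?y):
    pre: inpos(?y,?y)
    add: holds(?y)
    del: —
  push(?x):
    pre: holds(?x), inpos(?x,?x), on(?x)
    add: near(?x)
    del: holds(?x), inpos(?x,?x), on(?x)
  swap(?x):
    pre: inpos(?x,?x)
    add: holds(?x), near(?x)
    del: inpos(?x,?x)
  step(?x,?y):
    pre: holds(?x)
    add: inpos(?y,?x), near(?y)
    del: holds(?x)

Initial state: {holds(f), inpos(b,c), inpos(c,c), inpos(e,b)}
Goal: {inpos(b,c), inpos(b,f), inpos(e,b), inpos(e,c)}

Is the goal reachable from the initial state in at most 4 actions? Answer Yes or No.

1. flip(d,c)  →  {holds(c), holds(f), inpos(b,c), inpos(c,c), inpos(e,b)}
2. step(f,b)  →  {holds(c), inpos(b,c), inpos(b,f), inpos(c,c), inpos(e,b), near(b)}
3. step(c,e)  →  {inpos(b,c), inpos(b,f), inpos(c,c), inpos(e,b), inpos(e,c), near(b), near(e)}
optimal plan length = 3; 3 ≤ 4

Yes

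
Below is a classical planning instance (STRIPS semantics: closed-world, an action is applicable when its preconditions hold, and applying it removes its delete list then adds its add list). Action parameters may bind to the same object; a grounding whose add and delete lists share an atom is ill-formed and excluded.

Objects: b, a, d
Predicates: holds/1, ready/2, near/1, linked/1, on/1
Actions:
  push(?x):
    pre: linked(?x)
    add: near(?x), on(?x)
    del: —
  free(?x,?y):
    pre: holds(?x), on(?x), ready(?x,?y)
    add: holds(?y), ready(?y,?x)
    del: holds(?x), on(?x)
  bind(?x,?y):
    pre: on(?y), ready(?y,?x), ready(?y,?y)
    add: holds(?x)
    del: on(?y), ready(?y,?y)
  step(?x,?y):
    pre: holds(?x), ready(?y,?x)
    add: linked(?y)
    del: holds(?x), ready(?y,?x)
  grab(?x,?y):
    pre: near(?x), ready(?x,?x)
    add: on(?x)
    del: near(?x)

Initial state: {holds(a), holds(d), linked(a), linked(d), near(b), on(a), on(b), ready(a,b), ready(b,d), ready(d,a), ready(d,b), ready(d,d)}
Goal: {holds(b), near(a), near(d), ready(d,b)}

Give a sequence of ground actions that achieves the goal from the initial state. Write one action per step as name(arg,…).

1. push(a)  →  {holds(a), holds(d), linked(a), linked(d), near(a), near(b), on(a), on(b), ready(a,b), ready(b,d), ready(d,a), ready(d,b), ready(d,d)}
2. push(d)  →  {holds(a), holds(d), linked(a), linked(d), near(a), near(b), near(d), on(a), on(b), on(d), ready(a,b), ready(b,d), ready(d,a), ready(d,b), ready(d,d)}
3. free(a,b)  →  {holds(b), holds(d), linked(a), linked(d), near(a), near(b), near(d), on(b), on(d), ready(a,b), ready(b,a), ready(b,d), ready(d,a), ready(d,b), ready(d,d)}

push(a); push(d); free(a,b)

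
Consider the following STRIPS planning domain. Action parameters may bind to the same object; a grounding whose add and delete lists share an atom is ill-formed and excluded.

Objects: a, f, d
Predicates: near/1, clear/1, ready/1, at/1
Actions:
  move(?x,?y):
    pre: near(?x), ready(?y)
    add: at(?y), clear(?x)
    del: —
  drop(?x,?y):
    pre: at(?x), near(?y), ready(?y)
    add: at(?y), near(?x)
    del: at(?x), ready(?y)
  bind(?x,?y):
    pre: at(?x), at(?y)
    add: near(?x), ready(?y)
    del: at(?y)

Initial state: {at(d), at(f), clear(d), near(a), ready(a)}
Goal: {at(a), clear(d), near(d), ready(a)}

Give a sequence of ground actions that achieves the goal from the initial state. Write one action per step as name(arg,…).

move(a,a); bind(d,f)

1. move(a,a)  →  {at(a), at(d), at(f), clear(a), clear(d), near(a), ready(a)}
2. bind(d,f)  →  {at(a), at(d), clear(a), clear(d), near(a), near(d), ready(a), ready(f)}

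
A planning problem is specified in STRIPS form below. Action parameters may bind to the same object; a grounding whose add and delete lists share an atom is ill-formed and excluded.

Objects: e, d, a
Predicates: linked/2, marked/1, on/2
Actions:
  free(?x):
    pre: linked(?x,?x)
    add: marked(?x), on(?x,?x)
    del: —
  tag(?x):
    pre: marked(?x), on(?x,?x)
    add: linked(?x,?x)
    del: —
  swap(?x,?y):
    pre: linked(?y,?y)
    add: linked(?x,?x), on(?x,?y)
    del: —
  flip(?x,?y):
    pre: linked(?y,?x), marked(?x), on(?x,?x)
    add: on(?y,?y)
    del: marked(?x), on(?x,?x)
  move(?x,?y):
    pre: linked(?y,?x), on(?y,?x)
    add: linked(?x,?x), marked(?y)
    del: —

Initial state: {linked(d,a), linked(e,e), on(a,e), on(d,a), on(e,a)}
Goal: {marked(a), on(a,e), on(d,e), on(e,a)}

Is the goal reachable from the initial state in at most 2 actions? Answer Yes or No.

1. swap(d,e)  →  {linked(d,a), linked(d,d), linked(e,e), on(a,e), on(d,a), on(d,e), on(e,a)}
2. swap(a,e)  →  {linked(a,a), linked(d,a), linked(d,d), linked(e,e), on(a,e), on(d,a), on(d,e), on(e,a)}
3. free(a)  →  {linked(a,a), linked(d,a), linked(d,d), linked(e,e), marked(a), on(a,a), on(a,e), on(d,a), on(d,e), on(e,a)}
optimal plan length = 3; 3 > 2

No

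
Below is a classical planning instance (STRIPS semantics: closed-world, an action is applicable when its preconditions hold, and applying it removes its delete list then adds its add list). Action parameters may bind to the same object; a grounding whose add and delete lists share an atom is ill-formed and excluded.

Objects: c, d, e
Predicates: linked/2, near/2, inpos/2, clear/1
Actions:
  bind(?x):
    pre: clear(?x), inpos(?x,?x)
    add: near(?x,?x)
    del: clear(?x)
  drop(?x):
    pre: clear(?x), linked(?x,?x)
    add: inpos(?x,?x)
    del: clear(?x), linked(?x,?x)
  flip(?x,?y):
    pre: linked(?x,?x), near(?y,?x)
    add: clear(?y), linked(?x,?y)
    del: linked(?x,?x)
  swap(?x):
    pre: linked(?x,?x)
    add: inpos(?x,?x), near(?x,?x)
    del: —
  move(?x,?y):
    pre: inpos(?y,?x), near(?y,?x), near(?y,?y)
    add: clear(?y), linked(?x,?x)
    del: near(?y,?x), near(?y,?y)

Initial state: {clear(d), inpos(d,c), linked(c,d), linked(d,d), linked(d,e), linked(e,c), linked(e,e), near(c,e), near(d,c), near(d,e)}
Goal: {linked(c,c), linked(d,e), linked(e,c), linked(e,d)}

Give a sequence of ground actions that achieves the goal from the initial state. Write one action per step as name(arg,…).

1. flip(e,d)  →  {clear(d), inpos(d,c), linked(c,d), linked(d,d), linked(d,e), linked(e,c), linked(e,d), near(c,e), near(d,c), near(d,e)}
2. swap(d)  →  {clear(d), inpos(d,c), inpos(d,d), linked(c,d), linked(d,d), linked(d,e), linked(e,c), linked(e,d), near(c,e), near(d,c), near(d,d), near(d,e)}
3. move(c,d)  →  {clear(d), inpos(d,c), inpos(d,d), linked(c,c), linked(c,d), linked(d,d), linked(d,e), linked(e,c), linked(e,d), near(c,e), near(d,e)}

flip(e,d); swap(d); move(c,d)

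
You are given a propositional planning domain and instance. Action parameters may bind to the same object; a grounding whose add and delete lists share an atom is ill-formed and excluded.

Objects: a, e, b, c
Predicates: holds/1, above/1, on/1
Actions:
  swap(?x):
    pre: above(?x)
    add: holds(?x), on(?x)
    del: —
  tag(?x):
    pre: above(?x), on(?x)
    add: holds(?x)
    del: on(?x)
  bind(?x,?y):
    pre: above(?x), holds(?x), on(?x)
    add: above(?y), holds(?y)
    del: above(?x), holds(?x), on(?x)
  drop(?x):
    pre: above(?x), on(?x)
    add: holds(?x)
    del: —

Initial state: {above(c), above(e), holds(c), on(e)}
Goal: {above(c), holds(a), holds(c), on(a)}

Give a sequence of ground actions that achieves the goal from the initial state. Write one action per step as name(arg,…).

swap(e); bind(e,a); swap(a)

1. swap(e)  →  {above(c), above(e), holds(c), holds(e), on(e)}
2. bind(e,a)  →  {above(a), above(c), holds(a), holds(c)}
3. swap(a)  →  {above(a), above(c), holds(a), holds(c), on(a)}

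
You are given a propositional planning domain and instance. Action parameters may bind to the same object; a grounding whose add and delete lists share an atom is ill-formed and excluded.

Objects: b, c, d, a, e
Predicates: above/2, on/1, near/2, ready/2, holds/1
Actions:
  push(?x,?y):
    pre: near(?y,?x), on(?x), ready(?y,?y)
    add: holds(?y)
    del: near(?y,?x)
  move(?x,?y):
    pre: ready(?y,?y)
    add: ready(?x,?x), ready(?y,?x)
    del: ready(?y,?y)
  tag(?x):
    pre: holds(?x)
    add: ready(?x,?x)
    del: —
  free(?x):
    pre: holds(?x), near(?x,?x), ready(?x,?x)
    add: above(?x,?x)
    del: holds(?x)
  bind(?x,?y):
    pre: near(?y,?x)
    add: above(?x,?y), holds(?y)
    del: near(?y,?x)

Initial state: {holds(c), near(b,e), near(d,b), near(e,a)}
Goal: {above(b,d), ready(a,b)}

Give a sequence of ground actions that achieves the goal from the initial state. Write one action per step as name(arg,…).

tag(c); move(a,c); move(b,a); bind(b,d)

1. tag(c)  →  {holds(c), near(b,e), near(d,b), near(e,a), ready(c,c)}
2. move(a,c)  →  {holds(c), near(b,e), near(d,b), near(e,a), ready(a,a), ready(c,a)}
3. move(b,a)  →  {holds(c), near(b,e), near(d,b), near(e,a), ready(a,b), ready(b,b), ready(c,a)}
4. bind(b,d)  →  {above(b,d), holds(c), holds(d), near(b,e), near(e,a), ready(a,b), ready(b,b), ready(c,a)}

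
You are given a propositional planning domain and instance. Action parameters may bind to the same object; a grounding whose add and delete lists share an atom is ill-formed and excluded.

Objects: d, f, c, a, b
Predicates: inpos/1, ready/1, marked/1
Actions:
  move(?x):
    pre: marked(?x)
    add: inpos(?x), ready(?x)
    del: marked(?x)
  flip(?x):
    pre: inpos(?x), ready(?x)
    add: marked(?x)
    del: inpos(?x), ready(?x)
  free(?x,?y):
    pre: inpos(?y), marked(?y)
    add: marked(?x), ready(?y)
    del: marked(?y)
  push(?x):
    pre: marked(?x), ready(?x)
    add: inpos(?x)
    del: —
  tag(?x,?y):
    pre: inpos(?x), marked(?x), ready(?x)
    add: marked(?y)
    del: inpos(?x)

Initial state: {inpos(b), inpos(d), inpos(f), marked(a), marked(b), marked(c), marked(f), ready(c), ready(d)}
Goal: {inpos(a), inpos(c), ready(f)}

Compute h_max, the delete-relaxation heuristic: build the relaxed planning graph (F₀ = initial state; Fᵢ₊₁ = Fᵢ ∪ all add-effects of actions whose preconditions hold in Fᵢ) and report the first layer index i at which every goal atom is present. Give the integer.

1

F0 = init (9 atoms)
F1 = F0 ∪ {inpos(a), inpos(c), marked(d), ready(a), ready(b), ready(f)}  (15 atoms)
goal ⊆ F1  ⇒  h_max = 1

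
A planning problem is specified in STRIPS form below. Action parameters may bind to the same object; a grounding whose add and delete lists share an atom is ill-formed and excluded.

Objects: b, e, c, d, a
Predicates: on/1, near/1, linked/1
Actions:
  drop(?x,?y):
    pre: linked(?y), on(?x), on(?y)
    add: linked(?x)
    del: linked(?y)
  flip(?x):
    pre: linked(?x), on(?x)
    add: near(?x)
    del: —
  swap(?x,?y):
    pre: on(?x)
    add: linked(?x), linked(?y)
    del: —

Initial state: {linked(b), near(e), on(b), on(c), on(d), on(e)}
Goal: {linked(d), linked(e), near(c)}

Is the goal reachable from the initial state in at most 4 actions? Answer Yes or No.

1. drop(e,b)  →  {linked(e), near(e), on(b), on(c), on(d), on(e)}
2. swap(c,d)  →  {linked(c), linked(d), linked(e), near(e), on(b), on(c), on(d), on(e)}
3. flip(c)  →  {linked(c), linked(d), linked(e), near(c), near(e), on(b), on(c), on(d), on(e)}
optimal plan length = 3; 3 ≤ 4

Yes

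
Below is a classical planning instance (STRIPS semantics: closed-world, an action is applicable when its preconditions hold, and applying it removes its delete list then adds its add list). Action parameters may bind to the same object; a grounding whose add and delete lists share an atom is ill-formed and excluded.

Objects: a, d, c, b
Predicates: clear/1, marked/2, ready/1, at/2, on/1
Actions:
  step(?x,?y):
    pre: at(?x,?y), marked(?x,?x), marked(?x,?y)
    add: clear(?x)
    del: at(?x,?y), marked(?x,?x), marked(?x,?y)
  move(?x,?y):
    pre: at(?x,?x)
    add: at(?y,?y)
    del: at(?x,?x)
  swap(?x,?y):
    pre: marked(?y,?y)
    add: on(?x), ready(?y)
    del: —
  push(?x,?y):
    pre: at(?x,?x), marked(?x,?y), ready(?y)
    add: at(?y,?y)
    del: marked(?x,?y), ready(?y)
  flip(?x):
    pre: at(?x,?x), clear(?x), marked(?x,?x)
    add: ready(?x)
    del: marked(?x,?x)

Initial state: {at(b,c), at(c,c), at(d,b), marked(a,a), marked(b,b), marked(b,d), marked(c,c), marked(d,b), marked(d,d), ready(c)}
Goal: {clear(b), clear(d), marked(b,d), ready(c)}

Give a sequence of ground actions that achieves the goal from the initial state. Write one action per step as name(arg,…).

step(d,b); move(c,b); step(b,b)

1. step(d,b)  →  {at(b,c), at(c,c), clear(d), marked(a,a), marked(b,b), marked(b,d), marked(c,c), ready(c)}
2. move(c,b)  →  {at(b,b), at(b,c), clear(d), marked(a,a), marked(b,b), marked(b,d), marked(c,c), ready(c)}
3. step(b,b)  →  {at(b,c), clear(b), clear(d), marked(a,a), marked(b,d), marked(c,c), ready(c)}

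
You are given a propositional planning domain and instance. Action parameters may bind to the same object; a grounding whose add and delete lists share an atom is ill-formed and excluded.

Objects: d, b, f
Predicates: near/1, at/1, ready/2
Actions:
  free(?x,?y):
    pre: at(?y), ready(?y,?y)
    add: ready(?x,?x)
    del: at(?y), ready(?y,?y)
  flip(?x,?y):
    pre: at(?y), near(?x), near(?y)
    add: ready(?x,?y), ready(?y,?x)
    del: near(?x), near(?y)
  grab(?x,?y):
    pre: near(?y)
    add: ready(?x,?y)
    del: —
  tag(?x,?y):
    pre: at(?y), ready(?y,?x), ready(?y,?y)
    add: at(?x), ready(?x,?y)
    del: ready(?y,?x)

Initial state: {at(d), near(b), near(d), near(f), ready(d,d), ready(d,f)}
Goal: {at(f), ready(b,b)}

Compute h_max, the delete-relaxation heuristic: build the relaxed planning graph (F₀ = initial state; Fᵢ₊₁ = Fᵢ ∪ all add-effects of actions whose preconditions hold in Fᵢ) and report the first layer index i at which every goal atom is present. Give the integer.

F0 = init (6 atoms)
F1 = F0 ∪ {at(f), ready(b,b), ready(b,d), ready(b,f), ready(d,b), ready(f,b), ready(f,d), ready(f,f)}  (14 atoms)
goal ⊆ F1  ⇒  h_max = 1

1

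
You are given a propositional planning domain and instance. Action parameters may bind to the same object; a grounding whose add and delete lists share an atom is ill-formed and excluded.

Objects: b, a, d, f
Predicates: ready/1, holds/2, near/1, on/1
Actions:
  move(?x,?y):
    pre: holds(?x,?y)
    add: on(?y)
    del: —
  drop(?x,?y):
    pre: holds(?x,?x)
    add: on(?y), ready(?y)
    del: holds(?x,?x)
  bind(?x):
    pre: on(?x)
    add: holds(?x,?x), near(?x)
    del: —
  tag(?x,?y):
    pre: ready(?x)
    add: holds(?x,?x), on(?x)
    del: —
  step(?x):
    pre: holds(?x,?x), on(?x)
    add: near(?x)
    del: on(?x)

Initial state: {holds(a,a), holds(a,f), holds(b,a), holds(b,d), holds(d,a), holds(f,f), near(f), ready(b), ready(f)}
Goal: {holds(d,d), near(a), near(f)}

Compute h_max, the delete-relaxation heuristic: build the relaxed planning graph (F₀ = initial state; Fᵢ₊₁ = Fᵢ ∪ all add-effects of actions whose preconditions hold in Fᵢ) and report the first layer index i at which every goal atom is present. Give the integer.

F0 = init (9 atoms)
F1 = F0 ∪ {holds(b,b), on(a), on(b), on(d), on(f), ready(a), ready(d)}  (16 atoms)
F2 = F1 ∪ {holds(d,d), near(a), near(b), near(d)}  (20 atoms)
goal ⊆ F2  ⇒  h_max = 2

2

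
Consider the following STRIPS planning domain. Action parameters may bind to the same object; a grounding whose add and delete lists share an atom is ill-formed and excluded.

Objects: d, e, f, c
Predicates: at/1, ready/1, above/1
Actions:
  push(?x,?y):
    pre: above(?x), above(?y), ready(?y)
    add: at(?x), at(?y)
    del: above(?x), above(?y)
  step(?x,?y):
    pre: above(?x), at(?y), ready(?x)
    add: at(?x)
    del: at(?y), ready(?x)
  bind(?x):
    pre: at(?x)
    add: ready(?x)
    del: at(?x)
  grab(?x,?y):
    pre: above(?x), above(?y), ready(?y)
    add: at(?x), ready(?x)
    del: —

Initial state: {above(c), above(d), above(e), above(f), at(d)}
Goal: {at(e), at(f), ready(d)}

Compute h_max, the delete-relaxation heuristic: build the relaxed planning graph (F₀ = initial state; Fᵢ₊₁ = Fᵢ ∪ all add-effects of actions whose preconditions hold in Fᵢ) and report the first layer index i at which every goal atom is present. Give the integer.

F0 = init (5 atoms)
F1 = F0 ∪ {ready(d)}  (6 atoms)
F2 = F1 ∪ {at(c), at(e), at(f), ready(c), ready(e), ready(f)}  (12 atoms)
goal ⊆ F2  ⇒  h_max = 2

2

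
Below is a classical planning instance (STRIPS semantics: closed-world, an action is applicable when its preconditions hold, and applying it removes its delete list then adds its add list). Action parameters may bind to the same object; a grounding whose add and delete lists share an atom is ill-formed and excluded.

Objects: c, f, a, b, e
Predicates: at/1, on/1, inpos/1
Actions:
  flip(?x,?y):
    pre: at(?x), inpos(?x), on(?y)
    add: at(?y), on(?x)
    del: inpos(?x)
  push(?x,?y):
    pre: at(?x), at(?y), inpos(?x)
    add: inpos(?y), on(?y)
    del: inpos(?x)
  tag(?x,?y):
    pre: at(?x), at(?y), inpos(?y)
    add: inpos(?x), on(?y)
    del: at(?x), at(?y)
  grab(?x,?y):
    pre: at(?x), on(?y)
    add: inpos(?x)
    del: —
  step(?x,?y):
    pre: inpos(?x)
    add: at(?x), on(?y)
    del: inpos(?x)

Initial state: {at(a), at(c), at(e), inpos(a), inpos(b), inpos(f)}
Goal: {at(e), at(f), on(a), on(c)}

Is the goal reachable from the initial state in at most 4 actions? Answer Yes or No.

Yes

1. push(a,c)  →  {at(a), at(c), at(e), inpos(b), inpos(c), inpos(f), on(c)}
2. step(f,a)  →  {at(a), at(c), at(e), at(f), inpos(b), inpos(c), on(a), on(c)}
optimal plan length = 2; 2 ≤ 4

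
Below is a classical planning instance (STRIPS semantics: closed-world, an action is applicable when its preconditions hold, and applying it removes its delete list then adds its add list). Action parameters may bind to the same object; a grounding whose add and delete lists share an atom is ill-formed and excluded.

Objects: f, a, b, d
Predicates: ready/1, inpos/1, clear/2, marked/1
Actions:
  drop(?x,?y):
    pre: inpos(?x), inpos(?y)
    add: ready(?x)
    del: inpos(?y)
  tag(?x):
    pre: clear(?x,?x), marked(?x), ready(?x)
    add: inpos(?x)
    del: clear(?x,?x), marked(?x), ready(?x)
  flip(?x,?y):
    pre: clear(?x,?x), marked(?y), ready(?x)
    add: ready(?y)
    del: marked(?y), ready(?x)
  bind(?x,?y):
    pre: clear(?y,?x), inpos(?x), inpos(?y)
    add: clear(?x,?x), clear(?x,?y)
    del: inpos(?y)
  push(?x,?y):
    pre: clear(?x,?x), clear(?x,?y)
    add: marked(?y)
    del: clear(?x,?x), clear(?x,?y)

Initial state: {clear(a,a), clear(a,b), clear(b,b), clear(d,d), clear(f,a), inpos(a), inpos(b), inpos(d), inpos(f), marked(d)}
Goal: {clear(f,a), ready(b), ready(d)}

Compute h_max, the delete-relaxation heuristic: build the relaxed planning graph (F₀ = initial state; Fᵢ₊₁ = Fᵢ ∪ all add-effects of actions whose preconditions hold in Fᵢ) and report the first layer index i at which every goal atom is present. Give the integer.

F0 = init (10 atoms)
F1 = F0 ∪ {clear(a,f), clear(b,a), marked(a), marked(b), ready(a), ready(b), ready(d), ready(f)}  (18 atoms)
goal ⊆ F1  ⇒  h_max = 1

1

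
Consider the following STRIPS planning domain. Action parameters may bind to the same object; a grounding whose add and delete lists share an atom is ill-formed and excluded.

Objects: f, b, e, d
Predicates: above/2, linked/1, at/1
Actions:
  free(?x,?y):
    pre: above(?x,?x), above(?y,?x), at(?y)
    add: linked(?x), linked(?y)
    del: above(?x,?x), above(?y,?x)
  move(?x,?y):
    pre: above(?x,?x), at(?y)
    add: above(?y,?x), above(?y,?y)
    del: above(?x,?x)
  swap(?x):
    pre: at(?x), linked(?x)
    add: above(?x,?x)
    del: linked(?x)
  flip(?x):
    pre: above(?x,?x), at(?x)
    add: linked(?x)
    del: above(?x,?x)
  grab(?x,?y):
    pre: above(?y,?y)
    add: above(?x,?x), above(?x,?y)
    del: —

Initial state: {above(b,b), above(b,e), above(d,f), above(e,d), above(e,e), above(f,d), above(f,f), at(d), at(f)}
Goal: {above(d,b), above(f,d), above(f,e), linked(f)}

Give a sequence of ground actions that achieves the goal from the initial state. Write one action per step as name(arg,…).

1. free(f,f)  →  {above(b,b), above(b,e), above(d,f), above(e,d), above(e,e), above(f,d), at(d), at(f), linked(f)}
2. move(b,d)  →  {above(b,e), above(d,b), above(d,d), above(d,f), above(e,d), above(e,e), above(f,d), at(d), at(f), linked(f)}
3. move(e,f)  →  {above(b,e), above(d,b), above(d,d), above(d,f), above(e,d), above(f,d), above(f,e), above(f,f), at(d), at(f), linked(f)}

free(f,f); move(b,d); move(e,f)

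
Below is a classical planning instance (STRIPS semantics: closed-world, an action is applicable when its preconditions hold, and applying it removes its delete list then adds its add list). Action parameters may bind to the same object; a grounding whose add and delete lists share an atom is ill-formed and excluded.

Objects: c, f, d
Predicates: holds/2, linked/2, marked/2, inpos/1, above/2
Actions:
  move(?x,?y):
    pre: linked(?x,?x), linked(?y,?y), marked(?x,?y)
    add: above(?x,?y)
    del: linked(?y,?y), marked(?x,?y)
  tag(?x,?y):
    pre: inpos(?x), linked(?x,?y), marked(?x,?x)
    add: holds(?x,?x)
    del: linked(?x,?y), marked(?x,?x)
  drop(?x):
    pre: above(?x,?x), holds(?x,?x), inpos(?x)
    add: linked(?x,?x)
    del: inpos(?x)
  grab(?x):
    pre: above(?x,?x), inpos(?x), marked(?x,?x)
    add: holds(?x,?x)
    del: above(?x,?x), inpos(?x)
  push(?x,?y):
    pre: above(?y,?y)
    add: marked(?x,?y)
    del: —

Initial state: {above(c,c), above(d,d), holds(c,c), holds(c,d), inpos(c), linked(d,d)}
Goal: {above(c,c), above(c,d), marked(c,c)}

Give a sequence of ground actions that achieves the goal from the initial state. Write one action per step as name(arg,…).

1. drop(c)  →  {above(c,c), above(d,d), holds(c,c), holds(c,d), linked(c,c), linked(d,d)}
2. push(c,c)  →  {above(c,c), above(d,d), holds(c,c), holds(c,d), linked(c,c), linked(d,d), marked(c,c)}
3. push(c,d)  →  {above(c,c), above(d,d), holds(c,c), holds(c,d), linked(c,c), linked(d,d), marked(c,c), marked(c,d)}
4. move(c,d)  →  {above(c,c), above(c,d), above(d,d), holds(c,c), holds(c,d), linked(c,c), marked(c,c)}

drop(c); push(c,c); push(c,d); move(c,d)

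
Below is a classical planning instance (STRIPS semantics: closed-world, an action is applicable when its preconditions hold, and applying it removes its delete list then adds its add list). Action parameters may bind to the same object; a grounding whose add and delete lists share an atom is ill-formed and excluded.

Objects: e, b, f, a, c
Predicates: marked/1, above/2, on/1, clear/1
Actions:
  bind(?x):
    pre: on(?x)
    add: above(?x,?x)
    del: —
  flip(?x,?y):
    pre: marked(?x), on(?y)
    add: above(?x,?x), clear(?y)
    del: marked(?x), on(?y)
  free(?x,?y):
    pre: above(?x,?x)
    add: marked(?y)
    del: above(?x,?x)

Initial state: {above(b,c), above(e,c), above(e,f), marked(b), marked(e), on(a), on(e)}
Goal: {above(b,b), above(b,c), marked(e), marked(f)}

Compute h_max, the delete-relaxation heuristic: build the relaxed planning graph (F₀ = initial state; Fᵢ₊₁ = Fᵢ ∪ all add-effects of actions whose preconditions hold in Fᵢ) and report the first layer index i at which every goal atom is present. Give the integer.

F0 = init (7 atoms)
F1 = F0 ∪ {above(a,a), above(b,b), above(e,e), clear(a), clear(e)}  (12 atoms)
F2 = F1 ∪ {marked(a), marked(c), marked(f)}  (15 atoms)
goal ⊆ F2  ⇒  h_max = 2

2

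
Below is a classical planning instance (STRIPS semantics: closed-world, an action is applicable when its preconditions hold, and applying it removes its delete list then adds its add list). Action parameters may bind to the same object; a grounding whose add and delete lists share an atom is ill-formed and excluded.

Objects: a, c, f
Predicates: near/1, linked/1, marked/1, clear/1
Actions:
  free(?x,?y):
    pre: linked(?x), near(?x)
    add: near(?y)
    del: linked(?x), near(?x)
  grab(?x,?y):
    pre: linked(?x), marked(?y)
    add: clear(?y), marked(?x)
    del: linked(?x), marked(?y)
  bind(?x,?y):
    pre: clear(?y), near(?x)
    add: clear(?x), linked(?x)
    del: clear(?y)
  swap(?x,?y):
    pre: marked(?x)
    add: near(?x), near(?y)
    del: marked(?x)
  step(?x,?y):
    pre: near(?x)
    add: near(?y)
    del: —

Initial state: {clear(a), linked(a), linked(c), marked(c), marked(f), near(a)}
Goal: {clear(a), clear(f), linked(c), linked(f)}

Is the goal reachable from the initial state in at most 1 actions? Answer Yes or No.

No

1. grab(a,c)  →  {clear(a), clear(c), linked(c), marked(a), marked(f), near(a)}
2. swap(a,f)  →  {clear(a), clear(c), linked(c), marked(f), near(a), near(f)}
3. bind(f,c)  →  {clear(a), clear(f), linked(c), linked(f), marked(f), near(a), near(f)}
optimal plan length = 3; 3 > 1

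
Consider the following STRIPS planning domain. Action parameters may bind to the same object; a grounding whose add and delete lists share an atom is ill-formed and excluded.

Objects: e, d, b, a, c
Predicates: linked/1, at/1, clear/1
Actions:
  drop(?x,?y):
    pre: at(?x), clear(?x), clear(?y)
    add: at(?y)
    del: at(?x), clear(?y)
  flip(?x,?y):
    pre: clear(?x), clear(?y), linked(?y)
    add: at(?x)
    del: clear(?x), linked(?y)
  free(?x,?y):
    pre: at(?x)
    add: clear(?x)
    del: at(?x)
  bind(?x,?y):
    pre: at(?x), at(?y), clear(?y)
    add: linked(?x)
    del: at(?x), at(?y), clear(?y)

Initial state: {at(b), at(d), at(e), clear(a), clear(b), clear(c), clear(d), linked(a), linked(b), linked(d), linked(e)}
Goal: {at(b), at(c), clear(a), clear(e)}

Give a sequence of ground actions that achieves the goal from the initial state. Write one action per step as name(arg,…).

1. drop(d,c)  →  {at(b), at(c), at(e), clear(a), clear(b), clear(d), linked(a), linked(b), linked(d), linked(e)}
2. free(e,e)  →  {at(b), at(c), clear(a), clear(b), clear(d), clear(e), linked(a), linked(b), linked(d), linked(e)}

drop(d,c); free(e,e)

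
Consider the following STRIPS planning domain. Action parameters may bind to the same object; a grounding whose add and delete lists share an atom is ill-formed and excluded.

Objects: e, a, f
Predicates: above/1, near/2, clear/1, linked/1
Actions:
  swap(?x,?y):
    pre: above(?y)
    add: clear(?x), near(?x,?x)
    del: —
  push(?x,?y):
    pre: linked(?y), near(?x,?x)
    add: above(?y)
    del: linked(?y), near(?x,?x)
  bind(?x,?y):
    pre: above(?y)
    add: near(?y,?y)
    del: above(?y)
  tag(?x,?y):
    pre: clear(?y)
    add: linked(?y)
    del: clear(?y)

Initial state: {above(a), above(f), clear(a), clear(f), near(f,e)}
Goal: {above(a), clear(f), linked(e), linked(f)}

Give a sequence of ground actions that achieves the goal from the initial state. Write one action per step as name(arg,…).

1. swap(e,a)  →  {above(a), above(f), clear(a), clear(e), clear(f), near(e,e), near(f,e)}
2. tag(e,e)  →  {above(a), above(f), clear(a), clear(f), linked(e), near(e,e), near(f,e)}
3. tag(e,f)  →  {above(a), above(f), clear(a), linked(e), linked(f), near(e,e), near(f,e)}
4. swap(f,a)  →  {above(a), above(f), clear(a), clear(f), linked(e), linked(f), near(e,e), near(f,e), near(f,f)}

swap(e,a); tag(e,e); tag(e,f); swap(f,a)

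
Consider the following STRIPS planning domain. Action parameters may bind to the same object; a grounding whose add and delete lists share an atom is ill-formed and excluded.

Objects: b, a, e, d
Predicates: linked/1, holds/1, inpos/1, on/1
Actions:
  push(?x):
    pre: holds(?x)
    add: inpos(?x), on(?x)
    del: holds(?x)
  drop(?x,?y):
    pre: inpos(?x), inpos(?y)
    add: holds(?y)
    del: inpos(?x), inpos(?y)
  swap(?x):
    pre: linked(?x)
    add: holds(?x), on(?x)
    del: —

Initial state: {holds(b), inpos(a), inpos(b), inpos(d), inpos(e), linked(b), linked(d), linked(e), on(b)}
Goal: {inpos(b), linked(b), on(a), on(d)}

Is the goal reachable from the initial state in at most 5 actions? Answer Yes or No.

Yes

1. drop(a,a)  →  {holds(a), holds(b), inpos(b), inpos(d), inpos(e), linked(b), linked(d), linked(e), on(b)}
2. push(a)  →  {holds(b), inpos(a), inpos(b), inpos(d), inpos(e), linked(b), linked(d), linked(e), on(a), on(b)}
3. swap(d)  →  {holds(b), holds(d), inpos(a), inpos(b), inpos(d), inpos(e), linked(b), linked(d), linked(e), on(a), on(b), on(d)}
optimal plan length = 3; 3 ≤ 5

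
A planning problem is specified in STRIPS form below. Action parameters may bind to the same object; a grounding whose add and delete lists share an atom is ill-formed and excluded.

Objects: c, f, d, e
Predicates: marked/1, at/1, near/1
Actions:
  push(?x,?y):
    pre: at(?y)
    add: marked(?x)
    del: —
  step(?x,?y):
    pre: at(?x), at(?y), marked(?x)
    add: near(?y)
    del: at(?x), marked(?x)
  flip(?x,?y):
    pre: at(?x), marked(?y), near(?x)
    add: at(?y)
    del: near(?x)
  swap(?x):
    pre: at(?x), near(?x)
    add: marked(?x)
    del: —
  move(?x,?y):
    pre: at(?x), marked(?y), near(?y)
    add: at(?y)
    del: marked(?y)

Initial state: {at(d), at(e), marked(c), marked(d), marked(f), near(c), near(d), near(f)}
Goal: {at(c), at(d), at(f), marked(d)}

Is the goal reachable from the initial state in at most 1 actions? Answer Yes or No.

1. flip(d,c)  →  {at(c), at(d), at(e), marked(c), marked(d), marked(f), near(c), near(f)}
2. flip(c,f)  →  {at(c), at(d), at(e), at(f), marked(c), marked(d), marked(f), near(f)}
optimal plan length = 2; 2 > 1

No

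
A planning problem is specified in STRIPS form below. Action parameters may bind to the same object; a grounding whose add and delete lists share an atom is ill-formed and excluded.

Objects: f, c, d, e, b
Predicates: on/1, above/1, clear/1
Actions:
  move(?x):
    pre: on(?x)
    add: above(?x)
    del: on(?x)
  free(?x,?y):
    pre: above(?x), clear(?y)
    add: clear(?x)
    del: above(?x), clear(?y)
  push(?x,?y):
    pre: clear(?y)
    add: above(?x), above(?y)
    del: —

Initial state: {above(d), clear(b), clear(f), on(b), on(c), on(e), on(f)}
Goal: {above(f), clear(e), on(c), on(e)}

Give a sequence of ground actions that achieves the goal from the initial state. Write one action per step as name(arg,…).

push(e,f); free(e,f)

1. push(e,f)  →  {above(d), above(e), above(f), clear(b), clear(f), on(b), on(c), on(e), on(f)}
2. free(e,f)  →  {above(d), above(f), clear(b), clear(e), on(b), on(c), on(e), on(f)}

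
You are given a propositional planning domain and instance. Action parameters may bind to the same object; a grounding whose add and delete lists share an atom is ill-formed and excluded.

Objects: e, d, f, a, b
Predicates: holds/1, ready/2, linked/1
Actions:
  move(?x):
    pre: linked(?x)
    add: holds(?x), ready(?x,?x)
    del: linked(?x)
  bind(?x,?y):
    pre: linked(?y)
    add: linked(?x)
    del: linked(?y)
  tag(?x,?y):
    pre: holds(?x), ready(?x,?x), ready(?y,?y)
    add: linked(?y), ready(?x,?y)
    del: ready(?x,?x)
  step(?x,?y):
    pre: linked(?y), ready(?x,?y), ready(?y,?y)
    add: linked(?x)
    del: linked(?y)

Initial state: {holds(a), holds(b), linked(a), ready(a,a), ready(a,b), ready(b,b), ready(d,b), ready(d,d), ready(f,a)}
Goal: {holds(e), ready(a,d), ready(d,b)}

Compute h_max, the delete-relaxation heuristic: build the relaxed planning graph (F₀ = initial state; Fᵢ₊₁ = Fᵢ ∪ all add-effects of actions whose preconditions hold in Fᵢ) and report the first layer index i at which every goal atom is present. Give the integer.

F0 = init (9 atoms)
F1 = F0 ∪ {linked(b), linked(d), linked(e), linked(f), ready(a,d), ready(b,a), ready(b,d)}  (16 atoms)
F2 = F1 ∪ {holds(d), holds(e), holds(f), ready(e,e), ready(f,f)}  (21 atoms)
goal ⊆ F2  ⇒  h_max = 2

2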